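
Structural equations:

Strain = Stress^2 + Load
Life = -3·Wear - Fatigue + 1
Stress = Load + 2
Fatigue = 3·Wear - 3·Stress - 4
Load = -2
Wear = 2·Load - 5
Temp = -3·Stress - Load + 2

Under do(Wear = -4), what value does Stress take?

0

Under do(Wear=-4), the mechanism Wear = 2·Load - 5 is discarded; Wear is fixed at -4.
No directed path runs from Wear to Stress, so Stress keeps its natural value.
Stress = Load + 2  [with Load=-2]  = 0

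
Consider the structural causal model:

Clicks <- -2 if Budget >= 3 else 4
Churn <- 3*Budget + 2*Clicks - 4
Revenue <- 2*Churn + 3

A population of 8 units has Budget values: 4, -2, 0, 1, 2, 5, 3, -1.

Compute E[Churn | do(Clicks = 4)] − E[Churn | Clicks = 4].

4.5

The intervention sets Clicks=4 in all 8 units regardless of Budget. Recomputing Churn per unit gives 16, -2, 4, 7, 10, 19, 13, 1; average 8.5.
Conditioning on Clicks=4 selects the 5 unit(s) with Budget ∈ {-2, 0, 1, 2, -1}. Their Churn values: -2, 4, 7, 10, 1. Mean = 4.
Difference = 8.5 − 4 = 4.5.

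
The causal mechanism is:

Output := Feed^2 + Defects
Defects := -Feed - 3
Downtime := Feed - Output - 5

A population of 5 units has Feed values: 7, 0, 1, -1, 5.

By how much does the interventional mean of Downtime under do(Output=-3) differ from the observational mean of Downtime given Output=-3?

1.9

Under do(Output=-3), Output's equation is replaced by Output=-3 for every unit. Per-unit Downtime: 5, -2, -1, -3, 3. Mean = 0.4.
Conditioning on Output=-3 selects the 2 unit(s) with Feed ∈ {0, 1}. Their Downtime values: -2, -1. Mean = -1.5.
Difference = 0.4 − (-1.5) = 1.9.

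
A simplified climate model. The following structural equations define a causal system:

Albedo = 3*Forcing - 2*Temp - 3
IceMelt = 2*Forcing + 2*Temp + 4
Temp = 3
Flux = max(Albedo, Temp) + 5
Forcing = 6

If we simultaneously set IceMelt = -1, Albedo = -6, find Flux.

8

Setting IceMelt = -1, Albedo = -6 by intervention discards those variables' equations.
Flux = max(Albedo, Temp) + 5  [with Albedo=-6, Temp=3]  = 8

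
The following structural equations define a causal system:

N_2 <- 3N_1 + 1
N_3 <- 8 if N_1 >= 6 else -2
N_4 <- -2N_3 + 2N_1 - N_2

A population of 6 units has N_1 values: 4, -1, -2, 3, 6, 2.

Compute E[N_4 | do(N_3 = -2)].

The intervention sets N_3=-2 in all 6 units regardless of N_1. Recomputing N_4 per unit gives -1, 4, 5, 0, -3, 1; average 1.

1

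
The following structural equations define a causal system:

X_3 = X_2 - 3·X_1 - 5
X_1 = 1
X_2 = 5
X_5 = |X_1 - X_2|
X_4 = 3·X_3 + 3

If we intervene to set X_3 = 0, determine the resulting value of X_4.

3

The intervention breaks the incoming arrows to X_3: X_3 = X_2 - 3·X_1 - 5 no longer applies, and X_3 = 0.
X_4 = 3·X_3 + 3  [with X_3=0]  = 3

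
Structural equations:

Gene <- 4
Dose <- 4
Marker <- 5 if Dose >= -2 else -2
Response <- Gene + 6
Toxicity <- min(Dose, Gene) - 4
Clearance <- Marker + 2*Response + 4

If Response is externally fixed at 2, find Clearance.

13

Under do(Response=2), the mechanism Response <- Gene + 6 is discarded; Response is fixed at 2.
Marker = 5 if Dose >= -2 else -2  [with Dose=4]  = 5
Clearance = Marker + 2*Response + 4  [with Marker=5, Response=2]  = 13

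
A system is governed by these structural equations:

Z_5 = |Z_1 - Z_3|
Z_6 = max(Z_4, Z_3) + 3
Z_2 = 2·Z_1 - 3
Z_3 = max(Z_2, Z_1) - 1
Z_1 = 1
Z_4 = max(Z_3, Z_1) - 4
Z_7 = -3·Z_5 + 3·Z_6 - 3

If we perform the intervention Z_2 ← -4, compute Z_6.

Under do(Z_2=-4), the mechanism Z_2 = 2·Z_1 - 3 is discarded; Z_2 is fixed at -4.
Z_3 = max(Z_2, Z_1) - 1  [with Z_2=-4, Z_1=1]  = 0
Z_4 = max(Z_3, Z_1) - 4  [with Z_3=0, Z_1=1]  = -3
Z_6 = max(Z_4, Z_3) + 3  [with Z_4=-3, Z_3=0]  = 3

3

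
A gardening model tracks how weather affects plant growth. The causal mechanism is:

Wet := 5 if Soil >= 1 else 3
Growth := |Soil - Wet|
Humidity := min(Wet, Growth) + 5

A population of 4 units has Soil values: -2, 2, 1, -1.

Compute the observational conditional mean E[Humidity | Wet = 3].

8

Observing Wet=3 restricts to units where Wet's equation naturally yields 3: Soil ∈ {-2, -1}. In that subpopulation Humidity = 8, 8, mean 8.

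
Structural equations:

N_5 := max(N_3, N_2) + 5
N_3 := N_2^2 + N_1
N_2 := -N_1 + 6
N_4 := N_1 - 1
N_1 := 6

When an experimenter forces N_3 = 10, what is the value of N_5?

15

do(N_3=10) replaces the equation N_3 := N_2^2 + N_1 with the constant N_3 = 10.
N_2 = -N_1 + 6  [with N_1=6]  = 0
N_5 = max(N_3, N_2) + 5  [with N_3=10, N_2=0]  = 15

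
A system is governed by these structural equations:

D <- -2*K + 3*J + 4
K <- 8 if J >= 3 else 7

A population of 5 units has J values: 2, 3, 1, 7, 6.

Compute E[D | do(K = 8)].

-0.6

Under do(K=8), K's equation is replaced by K=8 for every unit. Per-unit D: -6, -3, -9, 9, 6. Mean = -0.6.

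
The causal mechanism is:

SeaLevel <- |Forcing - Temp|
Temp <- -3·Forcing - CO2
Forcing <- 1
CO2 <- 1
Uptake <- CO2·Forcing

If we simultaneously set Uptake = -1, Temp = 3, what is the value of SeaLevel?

Under do(Uptake = -1, Temp = 3), each intervened variable's structural equation is replaced by its fixed value.
SeaLevel = |Forcing - Temp|  [with Forcing=1, Temp=3]  = 2

2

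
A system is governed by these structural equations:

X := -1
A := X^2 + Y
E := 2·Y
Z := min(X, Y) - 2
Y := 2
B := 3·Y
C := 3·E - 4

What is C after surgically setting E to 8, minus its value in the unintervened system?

Under do(E=8), the mechanism E := 2·Y is discarded; E is fixed at 8.
C = 3·E - 4  [with E=8]  = 20
Without intervention: E = 2·Y  [with Y=2]  = 4; C = 3·E - 4  [with E=4]  = 8.
Change = 20 − 8 = 12.

12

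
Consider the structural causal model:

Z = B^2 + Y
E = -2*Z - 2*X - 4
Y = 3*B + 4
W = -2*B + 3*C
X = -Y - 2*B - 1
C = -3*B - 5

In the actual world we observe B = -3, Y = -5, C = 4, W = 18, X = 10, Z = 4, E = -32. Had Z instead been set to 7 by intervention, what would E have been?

Intervening sets Z = 7 and removes its equation (Z = B^2 + Y).
Y = 3*B + 4  [with B=-3]  = -5
X = -Y - 2*B - 1  [with Y=-5, B=-3]  = 10
E = -2*Z - 2*X - 4  [with Z=7, X=10]  = -38

-38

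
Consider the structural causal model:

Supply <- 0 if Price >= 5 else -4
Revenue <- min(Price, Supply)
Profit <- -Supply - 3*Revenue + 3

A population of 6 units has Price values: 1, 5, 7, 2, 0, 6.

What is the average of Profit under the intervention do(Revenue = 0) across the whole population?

5

Every unit gets Revenue=0 under the intervention. Profit values become 7, 3, 3, 7, 7, 3; E[Profit|do(Revenue=0)] = 5.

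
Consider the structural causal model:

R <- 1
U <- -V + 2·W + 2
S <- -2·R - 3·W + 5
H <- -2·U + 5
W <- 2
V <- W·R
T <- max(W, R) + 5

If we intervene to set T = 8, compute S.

do(T=8) replaces the equation T <- max(W, R) + 5 with the constant T = 8.
S is not downstream of the intervention, so its value is determined by the original equations.
S = -2·R - 3·W + 5  [with R=1, W=2]  = -3

-3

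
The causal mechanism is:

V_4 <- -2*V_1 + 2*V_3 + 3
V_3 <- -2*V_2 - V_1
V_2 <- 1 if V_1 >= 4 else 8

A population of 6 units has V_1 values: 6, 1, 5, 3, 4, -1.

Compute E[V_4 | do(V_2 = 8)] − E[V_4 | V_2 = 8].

-8

The intervention sets V_2=8 in all 6 units regardless of V_1. Recomputing V_4 per unit gives -53, -33, -49, -41, -45, -25; average -41.
Conditioning on V_2=8 selects the 3 unit(s) with V_1 ∈ {1, 3, -1}. Their V_4 values: -33, -41, -25. Mean = -33.
Difference = -41 − (-33) = -8.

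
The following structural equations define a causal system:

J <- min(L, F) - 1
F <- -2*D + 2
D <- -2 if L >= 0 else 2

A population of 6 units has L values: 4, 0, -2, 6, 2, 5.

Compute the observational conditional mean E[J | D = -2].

E[J|D=-2] averages over only the 5 units with D=-2 (L = 4, 0, 6, 2, 5): J = 3, -1, 5, 1, 4, mean 2.4.

2.4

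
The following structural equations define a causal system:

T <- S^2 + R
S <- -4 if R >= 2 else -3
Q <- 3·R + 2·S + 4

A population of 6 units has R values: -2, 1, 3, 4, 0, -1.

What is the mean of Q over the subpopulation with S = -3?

Observing S=-3 restricts to units where S's equation naturally yields -3: R ∈ {-2, 1, 0, -1}. In that subpopulation Q = -8, 1, -2, -5, mean -3.5.

-3.5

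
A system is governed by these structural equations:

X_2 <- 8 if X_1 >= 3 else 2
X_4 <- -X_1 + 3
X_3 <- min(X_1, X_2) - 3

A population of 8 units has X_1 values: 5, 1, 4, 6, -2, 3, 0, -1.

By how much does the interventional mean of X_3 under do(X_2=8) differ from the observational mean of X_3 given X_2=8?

-2.5

Every unit gets X_2=8 under the intervention. X_3 values become 2, -2, 1, 3, -5, 0, -3, -4; E[X_3|do(X_2=8)] = -1.
Observing X_2=8 restricts to units where X_2's equation naturally yields 8: X_1 ∈ {5, 4, 6, 3}. In that subpopulation X_3 = 2, 1, 3, 0, mean 1.5.
Difference = -1 − 1.5 = -2.5.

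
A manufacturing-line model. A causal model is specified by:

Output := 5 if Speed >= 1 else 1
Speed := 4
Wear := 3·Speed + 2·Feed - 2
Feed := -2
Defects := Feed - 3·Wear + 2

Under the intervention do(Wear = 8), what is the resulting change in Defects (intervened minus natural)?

The intervention breaks the incoming arrows to Wear: Wear := 3·Speed + 2·Feed - 2 no longer applies, and Wear = 8.
Defects = Feed - 3·Wear + 2  [with Feed=-2, Wear=8]  = -24
Without intervention: Wear = 3·Speed + 2·Feed - 2  [with Speed=4, Feed=-2]  = 6; Defects = Feed - 3·Wear + 2  [with Feed=-2, Wear=6]  = -18.
Change = -24 − (-18) = -6.

-6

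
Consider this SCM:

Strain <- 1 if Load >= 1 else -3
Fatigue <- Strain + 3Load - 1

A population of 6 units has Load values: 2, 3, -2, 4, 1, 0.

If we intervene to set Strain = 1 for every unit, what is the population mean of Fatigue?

do(Strain=1) breaks Strain's dependence on Load. With Strain=1 fixed, Fatigue across the units is 6, 9, -6, 12, 3, 0, mean 4.

4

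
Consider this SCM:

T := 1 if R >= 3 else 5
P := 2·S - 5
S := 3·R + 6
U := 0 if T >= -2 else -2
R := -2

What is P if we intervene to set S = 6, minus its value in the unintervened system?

12

The intervention breaks the incoming arrows to S: S := 3·R + 6 no longer applies, and S = 6.
P = 2·S - 5  [with S=6]  = 7
Without intervention: S = 3·R + 6  [with R=-2]  = 0; P = 2·S - 5  [with S=0]  = -5.
Change = 7 − (-5) = 12.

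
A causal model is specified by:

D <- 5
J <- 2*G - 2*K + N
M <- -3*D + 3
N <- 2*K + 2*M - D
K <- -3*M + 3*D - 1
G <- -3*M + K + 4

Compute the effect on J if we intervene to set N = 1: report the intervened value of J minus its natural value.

The intervention breaks the incoming arrows to N: N <- 2*K + 2*M - D no longer applies, and N = 1.
M = -3*D + 3  [with D=5]  = -12
K = -3*M + 3*D - 1  [with M=-12, D=5]  = 50
G = -3*M + K + 4  [with M=-12, K=50]  = 90
J = 2*G - 2*K + N  [with G=90, K=50, N=1]  = 81
Without intervention: M = -3*D + 3  [with D=5]  = -12; K = -3*M + 3*D - 1  [with M=-12, D=5]  = 50; G = -3*M + K + 4  [with M=-12, K=50]  = 90; N = 2*K + 2*M - D  [with K=50, M=-12, D=5]  = 71; J = 2*G - 2*K + N  [with G=90, K=50, N=71]  = 151.
Change = 81 − 151 = -70.

-70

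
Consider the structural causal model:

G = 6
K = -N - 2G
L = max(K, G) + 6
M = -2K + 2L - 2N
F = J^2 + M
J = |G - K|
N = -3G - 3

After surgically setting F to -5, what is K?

Intervening sets F = -5 and removes its equation (F = J^2 + M).
K is not downstream of the intervention, so its value is determined by the original equations.
N = -3G - 3  [with G=6]  = -21
K = -N - 2G  [with N=-21, G=6]  = 9

9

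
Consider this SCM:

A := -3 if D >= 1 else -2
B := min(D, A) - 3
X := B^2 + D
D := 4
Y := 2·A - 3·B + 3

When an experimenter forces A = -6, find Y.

do(A=-6) replaces the equation A := -3 if D >= 1 else -2 with the constant A = -6.
B = min(D, A) - 3  [with D=4, A=-6]  = -9
Y = 2·A - 3·B + 3  [with A=-6, B=-9]  = 18

18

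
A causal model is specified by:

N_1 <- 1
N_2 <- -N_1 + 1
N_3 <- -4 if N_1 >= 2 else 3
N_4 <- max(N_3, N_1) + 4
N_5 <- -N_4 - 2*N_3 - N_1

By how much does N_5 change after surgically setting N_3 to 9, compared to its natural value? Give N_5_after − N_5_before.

-18

do(N_3=9) replaces the equation N_3 <- -4 if N_1 >= 2 else 3 with the constant N_3 = 9.
N_4 = max(N_3, N_1) + 4  [with N_3=9, N_1=1]  = 13
N_5 = -N_4 - 2*N_3 - N_1  [with N_4=13, N_3=9, N_1=1]  = -32
Without intervention: N_3 = -4 if N_1 >= 2 else 3  [with N_1=1]  = 3; N_4 = max(N_3, N_1) + 4  [with N_3=3, N_1=1]  = 7; N_5 = -N_4 - 2*N_3 - N_1  [with N_4=7, N_3=3, N_1=1]  = -14.
Change = -32 − (-14) = -18.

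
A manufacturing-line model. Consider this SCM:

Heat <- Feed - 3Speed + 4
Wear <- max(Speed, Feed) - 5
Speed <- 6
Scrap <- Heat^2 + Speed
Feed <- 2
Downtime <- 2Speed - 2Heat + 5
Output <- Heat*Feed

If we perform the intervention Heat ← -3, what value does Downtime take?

The intervention breaks the incoming arrows to Heat: Heat <- Feed - 3Speed + 4 no longer applies, and Heat = -3.
Downtime = 2Speed - 2Heat + 5  [with Speed=6, Heat=-3]  = 23

23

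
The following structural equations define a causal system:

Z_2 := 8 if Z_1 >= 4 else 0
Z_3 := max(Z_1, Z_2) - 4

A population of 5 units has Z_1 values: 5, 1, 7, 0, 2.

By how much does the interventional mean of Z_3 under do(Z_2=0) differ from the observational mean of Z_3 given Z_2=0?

2

do(Z_2=0) breaks Z_2's dependence on Z_1. With Z_2=0 fixed, Z_3 across the units is 1, -3, 3, -4, -2, mean -1.
Observing Z_2=0 restricts to units where Z_2's equation naturally yields 0: Z_1 ∈ {1, 0, 2}. In that subpopulation Z_3 = -3, -4, -2, mean -3.
Difference = -1 − (-3) = 2.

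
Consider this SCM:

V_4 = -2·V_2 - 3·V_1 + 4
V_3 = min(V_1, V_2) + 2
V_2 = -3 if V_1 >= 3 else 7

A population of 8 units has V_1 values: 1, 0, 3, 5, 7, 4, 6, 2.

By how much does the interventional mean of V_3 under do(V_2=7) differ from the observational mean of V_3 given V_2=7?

Under do(V_2=7), V_2's equation is replaced by V_2=7 for every unit. Per-unit V_3: 3, 2, 5, 7, 9, 6, 8, 4. Mean = 5.5.
E[V_3|V_2=7] averages over only the 3 units with V_2=7 (V_1 = 1, 0, 2): V_3 = 3, 2, 4, mean 3.
Difference = 5.5 − 3 = 2.5.

2.5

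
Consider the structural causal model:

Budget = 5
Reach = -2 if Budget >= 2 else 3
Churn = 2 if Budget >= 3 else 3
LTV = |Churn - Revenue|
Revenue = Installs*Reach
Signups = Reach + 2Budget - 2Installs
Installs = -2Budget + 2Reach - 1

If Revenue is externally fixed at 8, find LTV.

6

Intervening sets Revenue = 8 and removes its equation (Revenue = Installs*Reach).
Churn = 2 if Budget >= 3 else 3  [with Budget=5]  = 2
LTV = |Churn - Revenue|  [with Churn=2, Revenue=8]  = 6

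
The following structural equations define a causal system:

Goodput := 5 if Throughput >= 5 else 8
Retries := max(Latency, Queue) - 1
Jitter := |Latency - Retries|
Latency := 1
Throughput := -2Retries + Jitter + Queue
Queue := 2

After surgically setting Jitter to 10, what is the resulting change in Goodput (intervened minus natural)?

-3

Under do(Jitter=10), the mechanism Jitter := |Latency - Retries| is discarded; Jitter is fixed at 10.
Retries = max(Latency, Queue) - 1  [with Latency=1, Queue=2]  = 1
Throughput = -2Retries + Jitter + Queue  [with Retries=1, Jitter=10, Queue=2]  = 10
Goodput = 5 if Throughput >= 5 else 8  [with Throughput=10]  = 5
Without intervention: Retries = max(Latency, Queue) - 1  [with Latency=1, Queue=2]  = 1; Jitter = |Latency - Retries|  [with Latency=1, Retries=1]  = 0; Throughput = -2Retries + Jitter + Queue  [with Retries=1, Jitter=0, Queue=2]  = 0; Goodput = 5 if Throughput >= 5 else 8  [with Throughput=0]  = 8.
Change = 5 − 8 = -3.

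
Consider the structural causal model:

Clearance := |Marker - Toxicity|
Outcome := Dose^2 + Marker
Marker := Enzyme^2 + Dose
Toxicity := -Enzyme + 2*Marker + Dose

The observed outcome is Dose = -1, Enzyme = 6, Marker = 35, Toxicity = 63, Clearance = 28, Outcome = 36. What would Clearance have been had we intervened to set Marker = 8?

do(Marker=8) replaces the equation Marker := Enzyme^2 + Dose with the constant Marker = 8.
Toxicity = -Enzyme + 2*Marker + Dose  [with Enzyme=6, Marker=8, Dose=-1]  = 9
Clearance = |Marker - Toxicity|  [with Marker=8, Toxicity=9]  = 1

1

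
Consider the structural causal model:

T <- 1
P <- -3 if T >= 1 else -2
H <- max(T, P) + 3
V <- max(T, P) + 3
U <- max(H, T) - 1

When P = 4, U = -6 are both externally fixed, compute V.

7

Setting P = 4, U = -6 by intervention discards those variables' equations.
V = max(T, P) + 3  [with T=1, P=4]  = 7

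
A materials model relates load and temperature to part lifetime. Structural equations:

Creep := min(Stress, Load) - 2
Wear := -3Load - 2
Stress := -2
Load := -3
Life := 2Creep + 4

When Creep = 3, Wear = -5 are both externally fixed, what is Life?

10

Setting Creep = 3, Wear = -5 by intervention discards those variables' equations.
Life = 2Creep + 4  [with Creep=3]  = 10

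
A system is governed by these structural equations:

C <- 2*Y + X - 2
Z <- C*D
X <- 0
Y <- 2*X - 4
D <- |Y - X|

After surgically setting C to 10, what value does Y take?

Under do(C=10), the mechanism C <- 2*Y + X - 2 is discarded; C is fixed at 10.
Since Y is not a descendant of the intervened variable, it is unaffected.
Y = 2*X - 4  [with X=0]  = -4

-4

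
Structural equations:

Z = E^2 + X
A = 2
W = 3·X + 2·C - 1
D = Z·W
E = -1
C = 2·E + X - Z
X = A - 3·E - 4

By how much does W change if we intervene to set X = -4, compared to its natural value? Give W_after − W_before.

-15

The intervention breaks the incoming arrows to X: X = A - 3·E - 4 no longer applies, and X = -4.
Z = E^2 + X  [with E=-1, X=-4]  = -3
C = 2·E + X - Z  [with E=-1, X=-4, Z=-3]  = -3
W = 3·X + 2·C - 1  [with X=-4, C=-3]  = -19
Without intervention: X = A - 3·E - 4  [with A=2, E=-1]  = 1; Z = E^2 + X  [with E=-1, X=1]  = 2; C = 2·E + X - Z  [with E=-1, X=1, Z=2]  = -3; W = 3·X + 2·C - 1  [with X=1, C=-3]  = -4.
Change = -19 − (-4) = -15.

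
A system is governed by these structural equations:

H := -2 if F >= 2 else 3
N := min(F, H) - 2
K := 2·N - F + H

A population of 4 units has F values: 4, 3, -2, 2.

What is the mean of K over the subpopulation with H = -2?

Conditioning on H=-2 selects the 3 unit(s) with F ∈ {4, 3, 2}. Their K values: -14, -13, -12. Mean = -13.

-13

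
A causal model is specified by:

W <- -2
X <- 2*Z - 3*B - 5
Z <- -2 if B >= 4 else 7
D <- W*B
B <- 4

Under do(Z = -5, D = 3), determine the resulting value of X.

-27

The joint intervention fixes Z = -5, D = 3, removing each variable's own equation.
X = 2*Z - 3*B - 5  [with Z=-5, B=4]  = -27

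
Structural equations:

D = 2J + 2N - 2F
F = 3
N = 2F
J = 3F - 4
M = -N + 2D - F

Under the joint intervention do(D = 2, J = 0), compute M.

-5

The joint intervention fixes D = 2, J = 0, removing each variable's own equation.
N = 2F  [with F=3]  = 6
M = -N + 2D - F  [with N=6, D=2, F=3]  = -5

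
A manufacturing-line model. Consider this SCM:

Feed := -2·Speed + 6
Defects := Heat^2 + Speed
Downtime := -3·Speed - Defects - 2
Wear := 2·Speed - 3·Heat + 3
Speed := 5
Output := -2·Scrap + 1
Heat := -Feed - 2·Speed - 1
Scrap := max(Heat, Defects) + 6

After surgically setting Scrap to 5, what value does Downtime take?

Intervening sets Scrap = 5 and removes its equation (Scrap := max(Heat, Defects) + 6).
Downtime is not downstream of the intervention, so its value is determined by the original equations.
Feed = -2·Speed + 6  [with Speed=5]  = -4
Heat = -Feed - 2·Speed - 1  [with Feed=-4, Speed=5]  = -7
Defects = Heat^2 + Speed  [with Heat=-7, Speed=5]  = 54
Downtime = -3·Speed - Defects - 2  [with Speed=5, Defects=54]  = -71

-71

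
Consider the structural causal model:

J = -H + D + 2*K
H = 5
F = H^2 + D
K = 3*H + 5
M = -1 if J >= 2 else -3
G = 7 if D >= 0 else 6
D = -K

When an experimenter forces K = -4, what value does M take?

-3

Under do(K=-4), the mechanism K = 3*H + 5 is discarded; K is fixed at -4.
D = -K  [with K=-4]  = 4
J = -H + D + 2*K  [with H=5, D=4, K=-4]  = -9
M = -1 if J >= 2 else -3  [with J=-9]  = -3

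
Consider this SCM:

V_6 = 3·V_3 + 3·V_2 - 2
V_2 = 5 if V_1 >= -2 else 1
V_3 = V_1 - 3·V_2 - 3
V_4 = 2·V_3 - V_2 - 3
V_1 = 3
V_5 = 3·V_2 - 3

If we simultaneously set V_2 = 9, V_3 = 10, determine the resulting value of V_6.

55

Under do(V_2 = 9, V_3 = 10), each intervened variable's structural equation is replaced by its fixed value.
V_6 = 3·V_3 + 3·V_2 - 2  [with V_3=10, V_2=9]  = 55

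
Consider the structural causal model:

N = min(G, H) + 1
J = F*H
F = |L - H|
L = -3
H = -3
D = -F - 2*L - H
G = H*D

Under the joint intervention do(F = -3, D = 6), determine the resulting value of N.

-17

Under do(F = -3, D = 6), each intervened variable's structural equation is replaced by its fixed value.
G = H*D  [with H=-3, D=6]  = -18
N = min(G, H) + 1  [with G=-18, H=-3]  = -17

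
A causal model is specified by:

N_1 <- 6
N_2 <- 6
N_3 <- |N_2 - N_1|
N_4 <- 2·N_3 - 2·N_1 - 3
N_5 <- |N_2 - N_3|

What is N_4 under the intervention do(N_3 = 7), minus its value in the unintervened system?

The intervention breaks the incoming arrows to N_3: N_3 <- |N_2 - N_1| no longer applies, and N_3 = 7.
N_4 = 2·N_3 - 2·N_1 - 3  [with N_3=7, N_1=6]  = -1
Without intervention: N_3 = |N_2 - N_1|  [with N_2=6, N_1=6]  = 0; N_4 = 2·N_3 - 2·N_1 - 3  [with N_3=0, N_1=6]  = -15.
Change = -1 − (-15) = 14.

14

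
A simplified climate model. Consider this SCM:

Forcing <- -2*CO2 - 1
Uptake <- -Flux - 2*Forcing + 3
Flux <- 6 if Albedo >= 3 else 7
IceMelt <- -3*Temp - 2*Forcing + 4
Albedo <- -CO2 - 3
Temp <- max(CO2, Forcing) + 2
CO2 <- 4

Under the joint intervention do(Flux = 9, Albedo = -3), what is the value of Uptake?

12

Setting Flux = 9, Albedo = -3 by intervention discards those variables' equations.
Forcing = -2*CO2 - 1  [with CO2=4]  = -9
Uptake = -Flux - 2*Forcing + 3  [with Flux=9, Forcing=-9]  = 12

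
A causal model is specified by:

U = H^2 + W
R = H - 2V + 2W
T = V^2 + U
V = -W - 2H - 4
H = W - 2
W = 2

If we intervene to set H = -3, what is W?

Under do(H=-3), the mechanism H = W - 2 is discarded; H is fixed at -3.
W is not downstream of the intervention, so its value is determined by the original equations.

2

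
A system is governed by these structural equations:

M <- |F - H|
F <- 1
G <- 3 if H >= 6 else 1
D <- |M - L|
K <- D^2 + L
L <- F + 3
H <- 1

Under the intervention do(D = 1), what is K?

Intervening sets D = 1 and removes its equation (D <- |M - L|).
L = F + 3  [with F=1]  = 4
K = D^2 + L  [with D=1, L=4]  = 5

5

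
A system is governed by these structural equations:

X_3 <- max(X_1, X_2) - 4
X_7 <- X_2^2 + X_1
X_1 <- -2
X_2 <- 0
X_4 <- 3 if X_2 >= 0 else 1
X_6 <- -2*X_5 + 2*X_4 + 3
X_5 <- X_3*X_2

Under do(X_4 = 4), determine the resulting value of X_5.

Intervening sets X_4 = 4 and removes its equation (X_4 <- 3 if X_2 >= 0 else 1).
No directed path runs from X_4 to X_5, so X_5 keeps its natural value.
X_3 = max(X_1, X_2) - 4  [with X_1=-2, X_2=0]  = -4
X_5 = X_3*X_2  [with X_3=-4, X_2=0]  = 0

0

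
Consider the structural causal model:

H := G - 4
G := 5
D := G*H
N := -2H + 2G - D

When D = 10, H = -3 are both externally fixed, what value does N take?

6

The joint intervention fixes D = 10, H = -3, removing each variable's own equation.
N = -2H + 2G - D  [with H=-3, G=5, D=10]  = 6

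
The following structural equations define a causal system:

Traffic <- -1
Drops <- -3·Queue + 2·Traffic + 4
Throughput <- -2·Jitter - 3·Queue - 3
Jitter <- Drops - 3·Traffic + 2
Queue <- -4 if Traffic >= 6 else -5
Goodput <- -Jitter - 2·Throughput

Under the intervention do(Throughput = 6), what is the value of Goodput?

The intervention breaks the incoming arrows to Throughput: Throughput <- -2·Jitter - 3·Queue - 3 no longer applies, and Throughput = 6.
Queue = -4 if Traffic >= 6 else -5  [with Traffic=-1]  = -5
Drops = -3·Queue + 2·Traffic + 4  [with Queue=-5, Traffic=-1]  = 17
Jitter = Drops - 3·Traffic + 2  [with Drops=17, Traffic=-1]  = 22
Goodput = -Jitter - 2·Throughput  [with Jitter=22, Throughput=6]  = -34

-34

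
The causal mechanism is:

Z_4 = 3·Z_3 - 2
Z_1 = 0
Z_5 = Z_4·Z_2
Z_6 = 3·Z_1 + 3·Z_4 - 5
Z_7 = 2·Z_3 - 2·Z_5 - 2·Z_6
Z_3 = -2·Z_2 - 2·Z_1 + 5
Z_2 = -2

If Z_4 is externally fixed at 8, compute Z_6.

Under do(Z_4=8), the mechanism Z_4 = 3·Z_3 - 2 is discarded; Z_4 is fixed at 8.
Z_6 = 3·Z_1 + 3·Z_4 - 5  [with Z_1=0, Z_4=8]  = 19

19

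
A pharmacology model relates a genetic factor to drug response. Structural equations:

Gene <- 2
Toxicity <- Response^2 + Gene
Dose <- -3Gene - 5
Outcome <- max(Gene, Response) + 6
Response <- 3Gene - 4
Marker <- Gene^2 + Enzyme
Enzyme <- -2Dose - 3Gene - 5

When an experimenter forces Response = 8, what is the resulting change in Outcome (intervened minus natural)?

6

Under do(Response=8), the mechanism Response <- 3Gene - 4 is discarded; Response is fixed at 8.
Outcome = max(Gene, Response) + 6  [with Gene=2, Response=8]  = 14
Without intervention: Response = 3Gene - 4  [with Gene=2]  = 2; Outcome = max(Gene, Response) + 6  [with Gene=2, Response=2]  = 8.
Change = 14 − 8 = 6.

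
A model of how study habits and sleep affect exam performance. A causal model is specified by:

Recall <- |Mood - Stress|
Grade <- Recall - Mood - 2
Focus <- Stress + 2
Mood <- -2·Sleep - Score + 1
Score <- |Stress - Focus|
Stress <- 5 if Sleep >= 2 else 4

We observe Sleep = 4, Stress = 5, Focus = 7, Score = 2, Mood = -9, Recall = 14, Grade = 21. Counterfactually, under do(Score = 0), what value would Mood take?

-7

Intervening sets Score = 0 and removes its equation (Score <- |Stress - Focus|).
Mood = -2·Sleep - Score + 1  [with Sleep=4, Score=0]  = -7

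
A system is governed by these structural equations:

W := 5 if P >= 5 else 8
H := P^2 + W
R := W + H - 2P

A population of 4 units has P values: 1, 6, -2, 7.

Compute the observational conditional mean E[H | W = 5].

Conditioning on W=5 selects the 2 unit(s) with P ∈ {6, 7}. Their H values: 41, 54. Mean = 47.5.

47.5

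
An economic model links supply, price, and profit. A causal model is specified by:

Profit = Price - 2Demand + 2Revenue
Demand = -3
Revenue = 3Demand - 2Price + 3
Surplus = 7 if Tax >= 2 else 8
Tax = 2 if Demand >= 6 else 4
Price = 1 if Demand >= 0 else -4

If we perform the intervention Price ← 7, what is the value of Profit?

-27

do(Price=7) replaces the equation Price = 1 if Demand >= 0 else -4 with the constant Price = 7.
Revenue = 3Demand - 2Price + 3  [with Demand=-3, Price=7]  = -20
Profit = Price - 2Demand + 2Revenue  [with Price=7, Demand=-3, Revenue=-20]  = -27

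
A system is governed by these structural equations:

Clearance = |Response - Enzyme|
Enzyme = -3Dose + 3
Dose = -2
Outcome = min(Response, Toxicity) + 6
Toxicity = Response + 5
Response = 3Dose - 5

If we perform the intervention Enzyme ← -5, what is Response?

The intervention breaks the incoming arrows to Enzyme: Enzyme = -3Dose + 3 no longer applies, and Enzyme = -5.
Since Response is not a descendant of the intervened variable, it is unaffected.
Response = 3Dose - 5  [with Dose=-2]  = -11

-11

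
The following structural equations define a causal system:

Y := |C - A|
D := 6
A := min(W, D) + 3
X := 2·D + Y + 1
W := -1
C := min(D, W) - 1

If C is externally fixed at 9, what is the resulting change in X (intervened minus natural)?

Under do(C=9), the mechanism C := min(D, W) - 1 is discarded; C is fixed at 9.
A = min(W, D) + 3  [with W=-1, D=6]  = 2
Y = |C - A|  [with C=9, A=2]  = 7
X = 2·D + Y + 1  [with D=6, Y=7]  = 20
Without intervention: A = min(W, D) + 3  [with W=-1, D=6]  = 2; C = min(D, W) - 1  [with D=6, W=-1]  = -2; Y = |C - A|  [with C=-2, A=2]  = 4; X = 2·D + Y + 1  [with D=6, Y=4]  = 17.
Change = 20 − 17 = 3.

3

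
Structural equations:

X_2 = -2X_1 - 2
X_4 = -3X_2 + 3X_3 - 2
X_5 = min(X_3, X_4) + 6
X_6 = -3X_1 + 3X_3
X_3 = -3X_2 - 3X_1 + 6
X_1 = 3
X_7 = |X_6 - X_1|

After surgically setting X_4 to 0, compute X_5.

6

Intervening sets X_4 = 0 and removes its equation (X_4 = -3X_2 + 3X_3 - 2).
X_2 = -2X_1 - 2  [with X_1=3]  = -8
X_3 = -3X_2 - 3X_1 + 6  [with X_2=-8, X_1=3]  = 21
X_5 = min(X_3, X_4) + 6  [with X_3=21, X_4=0]  = 6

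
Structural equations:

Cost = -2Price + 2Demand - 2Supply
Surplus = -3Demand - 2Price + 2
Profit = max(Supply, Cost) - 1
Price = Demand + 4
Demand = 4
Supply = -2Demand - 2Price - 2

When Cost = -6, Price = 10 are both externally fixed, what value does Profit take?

The joint intervention fixes Cost = -6, Price = 10, removing each variable's own equation.
Supply = -2Demand - 2Price - 2  [with Demand=4, Price=10]  = -30
Profit = max(Supply, Cost) - 1  [with Supply=-30, Cost=-6]  = -7

-7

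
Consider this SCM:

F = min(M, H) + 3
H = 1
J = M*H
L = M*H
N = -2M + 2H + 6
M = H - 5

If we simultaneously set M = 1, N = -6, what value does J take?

Setting M = 1, N = -6 by intervention discards those variables' equations.
J = M*H  [with M=1, H=1]  = 1

1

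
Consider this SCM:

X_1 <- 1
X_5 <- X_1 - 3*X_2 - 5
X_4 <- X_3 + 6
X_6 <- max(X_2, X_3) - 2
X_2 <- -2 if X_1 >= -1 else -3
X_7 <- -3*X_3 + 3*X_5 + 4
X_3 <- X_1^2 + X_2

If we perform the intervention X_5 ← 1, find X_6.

The intervention breaks the incoming arrows to X_5: X_5 <- X_1 - 3*X_2 - 5 no longer applies, and X_5 = 1.
Since X_6 is not a descendant of the intervened variable, it is unaffected.
X_2 = -2 if X_1 >= -1 else -3  [with X_1=1]  = -2
X_3 = X_1^2 + X_2  [with X_1=1, X_2=-2]  = -1
X_6 = max(X_2, X_3) - 2  [with X_2=-2, X_3=-1]  = -3

-3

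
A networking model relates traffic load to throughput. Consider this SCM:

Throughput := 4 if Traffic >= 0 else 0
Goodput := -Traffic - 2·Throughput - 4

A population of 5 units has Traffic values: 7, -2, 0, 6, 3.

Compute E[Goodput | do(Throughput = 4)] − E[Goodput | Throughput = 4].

Every unit gets Throughput=4 under the intervention. Goodput values become -19, -10, -12, -18, -15; E[Goodput|do(Throughput=4)] = -14.8.
Conditioning on Throughput=4 selects the 4 unit(s) with Traffic ∈ {7, 0, 6, 3}. Their Goodput values: -19, -12, -18, -15. Mean = -16.
Difference = -14.8 − (-16) = 1.2.

1.2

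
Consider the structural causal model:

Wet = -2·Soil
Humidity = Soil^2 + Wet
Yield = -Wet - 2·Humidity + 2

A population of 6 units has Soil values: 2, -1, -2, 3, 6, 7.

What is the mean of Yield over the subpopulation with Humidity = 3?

-2

E[Yield|Humidity=3] averages over only the 2 units with Humidity=3 (Soil = -1, 3): Yield = -6, 2, mean -2.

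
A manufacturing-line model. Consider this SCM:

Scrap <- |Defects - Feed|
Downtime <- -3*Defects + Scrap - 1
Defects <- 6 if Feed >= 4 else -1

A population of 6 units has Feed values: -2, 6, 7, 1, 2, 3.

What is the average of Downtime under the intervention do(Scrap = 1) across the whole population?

Under do(Scrap=1), Scrap's equation is replaced by Scrap=1 for every unit. Per-unit Downtime: 3, -18, -18, 3, 3, 3. Mean = -4.

-4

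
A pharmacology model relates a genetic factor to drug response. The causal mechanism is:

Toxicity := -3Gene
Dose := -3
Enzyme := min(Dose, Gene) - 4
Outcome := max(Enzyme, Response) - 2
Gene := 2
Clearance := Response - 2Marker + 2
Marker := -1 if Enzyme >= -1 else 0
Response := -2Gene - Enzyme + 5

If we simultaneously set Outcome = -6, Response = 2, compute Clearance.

4

Under do(Outcome = -6, Response = 2), each intervened variable's structural equation is replaced by its fixed value.
Enzyme = min(Dose, Gene) - 4  [with Dose=-3, Gene=2]  = -7
Marker = -1 if Enzyme >= -1 else 0  [with Enzyme=-7]  = 0
Clearance = Response - 2Marker + 2  [with Response=2, Marker=0]  = 4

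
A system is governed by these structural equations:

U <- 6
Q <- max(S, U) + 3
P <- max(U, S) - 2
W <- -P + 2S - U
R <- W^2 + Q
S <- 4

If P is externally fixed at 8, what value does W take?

The intervention breaks the incoming arrows to P: P <- max(U, S) - 2 no longer applies, and P = 8.
W = -P + 2S - U  [with P=8, S=4, U=6]  = -6

-6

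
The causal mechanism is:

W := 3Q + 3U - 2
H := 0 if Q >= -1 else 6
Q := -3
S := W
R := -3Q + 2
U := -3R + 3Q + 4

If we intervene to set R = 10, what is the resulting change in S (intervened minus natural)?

9

Under do(R=10), the mechanism R := -3Q + 2 is discarded; R is fixed at 10.
U = -3R + 3Q + 4  [with R=10, Q=-3]  = -35
W = 3Q + 3U - 2  [with Q=-3, U=-35]  = -116
S = W  [with W=-116]  = -116
Without intervention: R = -3Q + 2  [with Q=-3]  = 11; U = -3R + 3Q + 4  [with R=11, Q=-3]  = -38; W = 3Q + 3U - 2  [with Q=-3, U=-38]  = -125; S = W  [with W=-125]  = -125.
Change = -116 − (-125) = 9.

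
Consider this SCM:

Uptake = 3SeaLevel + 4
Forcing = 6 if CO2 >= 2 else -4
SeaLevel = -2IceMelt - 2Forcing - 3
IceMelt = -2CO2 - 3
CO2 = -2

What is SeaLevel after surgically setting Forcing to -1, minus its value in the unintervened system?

-6

Under do(Forcing=-1), the mechanism Forcing = 6 if CO2 >= 2 else -4 is discarded; Forcing is fixed at -1.
IceMelt = -2CO2 - 3  [with CO2=-2]  = 1
SeaLevel = -2IceMelt - 2Forcing - 3  [with IceMelt=1, Forcing=-1]  = -3
Without intervention: Forcing = 6 if CO2 >= 2 else -4  [with CO2=-2]  = -4; IceMelt = -2CO2 - 3  [with CO2=-2]  = 1; SeaLevel = -2IceMelt - 2Forcing - 3  [with IceMelt=1, Forcing=-4]  = 3.
Change = -3 − 3 = -6.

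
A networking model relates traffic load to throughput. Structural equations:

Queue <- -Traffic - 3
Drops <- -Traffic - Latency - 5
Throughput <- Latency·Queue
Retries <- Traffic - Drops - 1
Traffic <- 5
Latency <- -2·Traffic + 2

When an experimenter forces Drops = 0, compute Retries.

Intervening sets Drops = 0 and removes its equation (Drops <- -Traffic - Latency - 5).
Retries = Traffic - Drops - 1  [with Traffic=5, Drops=0]  = 4

4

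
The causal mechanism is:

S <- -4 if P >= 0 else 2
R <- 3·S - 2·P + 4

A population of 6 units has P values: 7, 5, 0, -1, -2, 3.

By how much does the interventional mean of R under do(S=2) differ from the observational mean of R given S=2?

Under do(S=2), S's equation is replaced by S=2 for every unit. Per-unit R: -4, 0, 10, 12, 14, 4. Mean = 6.
Observing S=2 restricts to units where S's equation naturally yields 2: P ∈ {-1, -2}. In that subpopulation R = 12, 14, mean 13.
Difference = 6 − 13 = -7.

-7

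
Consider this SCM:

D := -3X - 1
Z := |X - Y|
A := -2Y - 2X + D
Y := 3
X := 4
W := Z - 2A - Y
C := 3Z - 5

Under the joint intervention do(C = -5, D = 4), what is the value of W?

18

The joint intervention fixes C = -5, D = 4, removing each variable's own equation.
Z = |X - Y|  [with X=4, Y=3]  = 1
A = -2Y - 2X + D  [with Y=3, X=4, D=4]  = -10
W = Z - 2A - Y  [with Z=1, A=-10, Y=3]  = 18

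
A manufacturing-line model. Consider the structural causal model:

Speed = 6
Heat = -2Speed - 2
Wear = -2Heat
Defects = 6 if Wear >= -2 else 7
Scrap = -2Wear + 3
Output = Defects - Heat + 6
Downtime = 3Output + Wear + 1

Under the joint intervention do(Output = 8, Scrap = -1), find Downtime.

Setting Output = 8, Scrap = -1 by intervention discards those variables' equations.
Heat = -2Speed - 2  [with Speed=6]  = -14
Wear = -2Heat  [with Heat=-14]  = 28
Downtime = 3Output + Wear + 1  [with Output=8, Wear=28]  = 53

53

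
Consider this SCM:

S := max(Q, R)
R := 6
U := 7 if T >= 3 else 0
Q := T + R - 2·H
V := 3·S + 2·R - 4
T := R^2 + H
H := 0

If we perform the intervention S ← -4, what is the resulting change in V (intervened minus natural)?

-138

Under do(S=-4), the mechanism S := max(Q, R) is discarded; S is fixed at -4.
V = 3·S + 2·R - 4  [with S=-4, R=6]  = -4
Without intervention: T = R^2 + H  [with R=6, H=0]  = 36; Q = T + R - 2·H  [with T=36, R=6, H=0]  = 42; S = max(Q, R)  [with Q=42, R=6]  = 42; V = 3·S + 2·R - 4  [with S=42, R=6]  = 134.
Change = -4 − 134 = -138.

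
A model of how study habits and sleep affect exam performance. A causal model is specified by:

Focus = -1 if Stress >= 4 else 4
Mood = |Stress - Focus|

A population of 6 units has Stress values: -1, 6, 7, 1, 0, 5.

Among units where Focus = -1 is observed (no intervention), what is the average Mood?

Observing Focus=-1 restricts to units where Focus's equation naturally yields -1: Stress ∈ {6, 7, 5}. In that subpopulation Mood = 7, 8, 6, mean 7.

7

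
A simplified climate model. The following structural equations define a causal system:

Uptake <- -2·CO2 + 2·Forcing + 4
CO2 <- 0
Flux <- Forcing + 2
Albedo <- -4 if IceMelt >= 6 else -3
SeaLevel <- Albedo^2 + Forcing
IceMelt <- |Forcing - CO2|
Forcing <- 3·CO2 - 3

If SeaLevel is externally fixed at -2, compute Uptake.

Under do(SeaLevel=-2), the mechanism SeaLevel <- Albedo^2 + Forcing is discarded; SeaLevel is fixed at -2.
Since Uptake is not a descendant of the intervened variable, it is unaffected.
Forcing = 3·CO2 - 3  [with CO2=0]  = -3
Uptake = -2·CO2 + 2·Forcing + 4  [with CO2=0, Forcing=-3]  = -2

-2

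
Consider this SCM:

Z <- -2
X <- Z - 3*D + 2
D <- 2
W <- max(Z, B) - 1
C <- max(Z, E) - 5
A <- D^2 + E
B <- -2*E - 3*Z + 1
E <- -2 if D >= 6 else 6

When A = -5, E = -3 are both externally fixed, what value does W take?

12

Under do(A = -5, E = -3), each intervened variable's structural equation is replaced by its fixed value.
B = -2*E - 3*Z + 1  [with E=-3, Z=-2]  = 13
W = max(Z, B) - 1  [with Z=-2, B=13]  = 12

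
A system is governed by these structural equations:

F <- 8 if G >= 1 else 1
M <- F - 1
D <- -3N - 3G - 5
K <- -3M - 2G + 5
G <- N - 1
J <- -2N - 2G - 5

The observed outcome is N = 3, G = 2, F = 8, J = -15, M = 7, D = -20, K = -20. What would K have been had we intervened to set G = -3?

11

Under do(G=-3), the mechanism G <- N - 1 is discarded; G is fixed at -3.
F = 8 if G >= 1 else 1  [with G=-3]  = 1
M = F - 1  [with F=1]  = 0
K = -3M - 2G + 5  [with M=0, G=-3]  = 11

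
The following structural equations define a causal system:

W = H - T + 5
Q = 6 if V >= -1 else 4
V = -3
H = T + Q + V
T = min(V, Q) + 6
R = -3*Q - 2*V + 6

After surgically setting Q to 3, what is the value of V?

Under do(Q=3), the mechanism Q = 6 if V >= -1 else 4 is discarded; Q is fixed at 3.
V is not downstream of the intervention, so its value is determined by the original equations.

-3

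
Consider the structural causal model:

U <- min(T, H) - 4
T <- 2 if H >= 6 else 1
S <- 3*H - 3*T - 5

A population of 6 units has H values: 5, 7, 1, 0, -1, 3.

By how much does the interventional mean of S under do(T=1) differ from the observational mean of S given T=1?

Every unit gets T=1 under the intervention. S values become 7, 13, -5, -8, -11, 1; E[S|do(T=1)] = -0.5.
Observing T=1 restricts to units where T's equation naturally yields 1: H ∈ {5, 1, 0, -1, 3}. In that subpopulation S = 7, -5, -8, -11, 1, mean -3.2.
Difference = -0.5 − (-3.2) = 2.7.

2.7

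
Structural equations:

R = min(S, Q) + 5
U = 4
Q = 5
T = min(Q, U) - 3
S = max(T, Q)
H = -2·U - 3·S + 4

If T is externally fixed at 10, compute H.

-34

do(T=10) replaces the equation T = min(Q, U) - 3 with the constant T = 10.
S = max(T, Q)  [with T=10, Q=5]  = 10
H = -2·U - 3·S + 4  [with U=4, S=10]  = -34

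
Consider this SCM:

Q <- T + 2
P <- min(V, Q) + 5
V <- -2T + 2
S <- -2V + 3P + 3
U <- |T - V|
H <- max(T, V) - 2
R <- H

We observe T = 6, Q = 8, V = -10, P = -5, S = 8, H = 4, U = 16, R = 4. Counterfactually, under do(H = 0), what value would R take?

0

Intervening sets H = 0 and removes its equation (H <- max(T, V) - 2).
R = H  [with H=0]  = 0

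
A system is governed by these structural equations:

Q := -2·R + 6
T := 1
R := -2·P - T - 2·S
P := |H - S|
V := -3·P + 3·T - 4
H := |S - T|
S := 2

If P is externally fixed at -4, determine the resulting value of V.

Intervening sets P = -4 and removes its equation (P := |H - S|).
V = -3·P + 3·T - 4  [with P=-4, T=1]  = 11

11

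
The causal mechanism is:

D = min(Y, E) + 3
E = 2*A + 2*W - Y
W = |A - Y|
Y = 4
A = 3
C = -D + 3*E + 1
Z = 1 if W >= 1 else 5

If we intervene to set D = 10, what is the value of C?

The intervention breaks the incoming arrows to D: D = min(Y, E) + 3 no longer applies, and D = 10.
W = |A - Y|  [with A=3, Y=4]  = 1
E = 2*A + 2*W - Y  [with A=3, W=1, Y=4]  = 4
C = -D + 3*E + 1  [with D=10, E=4]  = 3

3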